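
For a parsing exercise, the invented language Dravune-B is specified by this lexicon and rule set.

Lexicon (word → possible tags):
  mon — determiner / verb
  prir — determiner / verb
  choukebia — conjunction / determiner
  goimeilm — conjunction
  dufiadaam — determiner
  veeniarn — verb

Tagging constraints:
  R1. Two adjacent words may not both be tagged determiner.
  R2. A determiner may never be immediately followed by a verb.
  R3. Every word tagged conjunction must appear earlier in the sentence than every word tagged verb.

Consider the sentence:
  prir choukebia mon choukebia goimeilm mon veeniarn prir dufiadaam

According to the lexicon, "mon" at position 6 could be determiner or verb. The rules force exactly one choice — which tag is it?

verb

Candidates per position — 1:prir {determiner,verb}; 2:choukebia {conjunction,determiner}; 3:mon {determiner,verb}; 4:choukebia {conjunction,determiner}; 5:goimeilm {conjunction}; 6:mon {determiner,verb}; 7:veeniarn {verb}; 8:prir {determiner,verb}; 9:dufiadaam {determiner}.
At position 1, choosing verb makes rule 3 impossible to satisfy; hence determiner.
At position 2, choosing determiner makes rule 1 impossible to satisfy; hence conjunction.
At position 3, choosing verb makes rule 3 impossible to satisfy; hence determiner.
At position 4, choosing determiner makes rule 1 impossible to satisfy; hence conjunction.
At position 6, choosing determiner makes rule 2 impossible to satisfy; hence verb.
At position 8, choosing determiner makes rule 1 impossible to satisfy; hence verb.
So the tagging must be: determiner conjunction determiner conjunction conjunction verb verb verb determiner.
Check: rule 1 ok; rule 2 ok; rule 3 ok.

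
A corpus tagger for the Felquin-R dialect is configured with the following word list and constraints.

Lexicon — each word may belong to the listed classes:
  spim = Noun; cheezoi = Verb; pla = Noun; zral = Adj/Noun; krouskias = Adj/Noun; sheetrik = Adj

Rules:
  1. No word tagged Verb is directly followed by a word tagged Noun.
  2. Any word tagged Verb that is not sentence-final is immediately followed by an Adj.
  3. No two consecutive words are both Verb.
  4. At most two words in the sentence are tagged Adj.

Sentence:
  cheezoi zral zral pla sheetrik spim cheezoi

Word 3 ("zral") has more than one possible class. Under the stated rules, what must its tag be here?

Candidates per position — 1:cheezoi {Verb}; 2:zral {Adj,Noun}; 3:zral {Adj,Noun}; 4:pla {Noun}; 5:sheetrik {Adj}; 6:spim {Noun}; 7:cheezoi {Verb}.
If word 2 were Noun, no tagging could satisfy rule 1; so word 2 is Adj.
If word 3 were Adj, no tagging could satisfy rule 4; so word 3 is Noun.
The only consistent sequence is: Verb Adj Noun Noun Adj Noun Verb.
Checking: rule 1 ✓; rule 2 ✓; rule 3 ✓; rule 4 ✓.

Noun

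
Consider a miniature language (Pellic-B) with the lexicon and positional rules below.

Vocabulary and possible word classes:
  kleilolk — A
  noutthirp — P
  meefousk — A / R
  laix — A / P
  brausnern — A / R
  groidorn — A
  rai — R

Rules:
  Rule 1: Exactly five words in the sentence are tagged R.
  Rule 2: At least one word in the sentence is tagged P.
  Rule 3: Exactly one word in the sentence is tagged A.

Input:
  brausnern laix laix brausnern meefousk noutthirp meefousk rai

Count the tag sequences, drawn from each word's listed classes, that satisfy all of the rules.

Candidates per position — 1:brausnern {A,R}; 2:laix {A,P}; 3:laix {A,P}; 4:brausnern {A,R}; 5:meefousk {A,R}; 6:noutthirp {P}; 7:meefousk {A,R}; 8:rai {R}.
There are 64 candidate sequences in total.
The sequences that satisfy every rule: R A P R R P R R; R P A R R P R R.
Count = 2.

2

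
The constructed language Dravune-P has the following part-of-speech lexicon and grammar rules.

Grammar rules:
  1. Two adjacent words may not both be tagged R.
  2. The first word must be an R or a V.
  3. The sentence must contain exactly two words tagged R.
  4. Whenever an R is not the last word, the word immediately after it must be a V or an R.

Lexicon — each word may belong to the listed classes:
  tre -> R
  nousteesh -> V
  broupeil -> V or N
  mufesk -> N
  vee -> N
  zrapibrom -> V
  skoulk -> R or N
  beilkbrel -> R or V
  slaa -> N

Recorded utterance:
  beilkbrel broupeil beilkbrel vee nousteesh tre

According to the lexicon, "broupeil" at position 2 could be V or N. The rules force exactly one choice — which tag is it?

V

Candidates per position — 1:beilkbrel {R,V}; 2:broupeil {V,N}; 3:beilkbrel {R,V}; 4:vee {N}; 5:nousteesh {V}; 6:tre {R}.
If word 3 were R, no tagging could satisfy rule 4; so word 3 is V.
If word 1 were V, no tagging could satisfy rule 3; so word 1 is R.
If word 2 were N, no tagging could satisfy rule 4; so word 2 is V.
So the tagging must be: R V V N V R.
Checking: rule 1 satisfied; rule 2 satisfied; rule 3 satisfied; rule 4 satisfied.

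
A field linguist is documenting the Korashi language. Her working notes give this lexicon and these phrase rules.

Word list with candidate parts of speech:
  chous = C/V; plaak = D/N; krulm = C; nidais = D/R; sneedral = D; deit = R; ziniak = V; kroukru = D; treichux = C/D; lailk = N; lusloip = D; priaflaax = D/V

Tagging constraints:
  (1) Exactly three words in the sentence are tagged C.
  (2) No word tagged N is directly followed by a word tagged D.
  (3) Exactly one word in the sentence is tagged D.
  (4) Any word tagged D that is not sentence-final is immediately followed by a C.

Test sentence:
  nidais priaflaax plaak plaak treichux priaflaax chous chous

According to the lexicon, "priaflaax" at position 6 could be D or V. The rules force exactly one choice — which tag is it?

D

Candidates per position — 1:nidais {D,R}; 2:priaflaax {D,V}; 3:plaak {D,N}; 4:plaak {D,N}; 5:treichux {C,D}; 6:priaflaax {D,V}; 7:chous {C,V}; 8:chous {C,V}.
At position 1, choosing D makes rule 4 impossible to satisfy; hence R.
At position 2, choosing D makes rule 4 impossible to satisfy; hence V.
At position 3, choosing D makes rule 4 impossible to satisfy; hence N.
At position 4, choosing D makes rule 2 impossible to satisfy; hence N.
At position 5, choosing D makes rule 1 impossible to satisfy; hence C.
At position 6, choosing V makes rule 3 impossible to satisfy; hence D.
At position 7, choosing V makes rule 1 impossible to satisfy; hence C.
At position 8, choosing V makes rule 1 impossible to satisfy; hence C.
The unique satisfying tagging is: R V N N C D C C.
Checking: rule 1 ✓; rule 2 ✓; rule 3 ✓; rule 4 ✓.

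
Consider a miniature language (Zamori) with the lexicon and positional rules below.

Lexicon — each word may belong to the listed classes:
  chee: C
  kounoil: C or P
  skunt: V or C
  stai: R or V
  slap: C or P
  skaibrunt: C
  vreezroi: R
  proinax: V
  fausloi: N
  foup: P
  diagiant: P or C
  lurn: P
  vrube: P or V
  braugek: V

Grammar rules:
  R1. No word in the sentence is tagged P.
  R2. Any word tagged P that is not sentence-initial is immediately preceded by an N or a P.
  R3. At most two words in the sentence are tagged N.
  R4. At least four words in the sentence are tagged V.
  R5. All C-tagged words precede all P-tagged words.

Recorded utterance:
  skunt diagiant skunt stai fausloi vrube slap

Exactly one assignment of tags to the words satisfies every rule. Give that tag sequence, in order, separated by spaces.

Candidates per position — 1:skunt {V,C}; 2:diagiant {P,C}; 3:skunt {V,C}; 4:stai {R,V}; 5:fausloi {N}; 6:vrube {P,V}; 7:slap {C,P}.
Word 1 cannot be C — rule 4 would then fail for every completion. It is V.
Word 2 cannot be P — rule 1 would then fail for every completion. It is C.
Word 3 cannot be C — rule 4 would then fail for every completion. It is V.
Word 4 cannot be R — rule 4 would then fail for every completion. It is V.
Word 6 cannot be P — rule 1 would then fail for every completion. It is V.
Word 7 cannot be P — rule 1 would then fail for every completion. It is C.
So the tagging must be: V C V V N V C.
Check: rule 1 ✓; rule 2 ✓; rule 3 ✓; rule 4 ✓; rule 5 ✓.

V C V V N V C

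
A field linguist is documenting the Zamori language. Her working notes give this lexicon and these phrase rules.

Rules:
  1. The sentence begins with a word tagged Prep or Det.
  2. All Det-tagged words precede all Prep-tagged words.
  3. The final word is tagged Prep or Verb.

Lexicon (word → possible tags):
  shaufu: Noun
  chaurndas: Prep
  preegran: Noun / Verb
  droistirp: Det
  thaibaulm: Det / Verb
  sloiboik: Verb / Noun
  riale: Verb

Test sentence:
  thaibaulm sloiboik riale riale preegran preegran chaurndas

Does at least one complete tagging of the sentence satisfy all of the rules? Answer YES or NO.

Candidates per position — 1:thaibaulm {Det,Verb}; 2:sloiboik {Verb,Noun}; 3:riale {Verb}; 4:riale {Verb}; 5:preegran {Noun,Verb}; 6:preegran {Noun,Verb}; 7:chaurndas {Prep}.
One satisfying assignment: Det Noun Verb Verb Noun Verb Prep.
Verifying each rule — rule 1 ✓; rule 2 ✓; rule 3 ✓.

YES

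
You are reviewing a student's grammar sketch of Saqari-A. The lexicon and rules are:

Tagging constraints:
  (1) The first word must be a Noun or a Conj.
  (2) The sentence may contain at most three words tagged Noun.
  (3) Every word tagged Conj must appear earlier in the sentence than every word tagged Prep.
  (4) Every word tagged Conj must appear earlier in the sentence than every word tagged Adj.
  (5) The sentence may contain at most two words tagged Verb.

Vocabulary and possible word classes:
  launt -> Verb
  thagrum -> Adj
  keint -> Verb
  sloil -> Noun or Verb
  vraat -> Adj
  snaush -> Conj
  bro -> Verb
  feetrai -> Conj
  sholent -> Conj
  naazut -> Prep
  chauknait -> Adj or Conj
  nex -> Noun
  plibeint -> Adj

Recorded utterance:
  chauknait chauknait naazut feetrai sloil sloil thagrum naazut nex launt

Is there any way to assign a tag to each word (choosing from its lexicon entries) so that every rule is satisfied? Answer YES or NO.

Candidates per position — 1:chauknait {Adj,Conj}; 2:chauknait {Adj,Conj}; 3:naazut {Prep}; 4:feetrai {Conj}; 5:sloil {Noun,Verb}; 6:sloil {Noun,Verb}; 7:thagrum {Adj}; 8:naazut {Prep}; 9:nex {Noun}; 10:launt {Verb}.
Rule 3 cannot be satisfied by any choice of tags from the lexicon.
So there is no consistent tagging.

NO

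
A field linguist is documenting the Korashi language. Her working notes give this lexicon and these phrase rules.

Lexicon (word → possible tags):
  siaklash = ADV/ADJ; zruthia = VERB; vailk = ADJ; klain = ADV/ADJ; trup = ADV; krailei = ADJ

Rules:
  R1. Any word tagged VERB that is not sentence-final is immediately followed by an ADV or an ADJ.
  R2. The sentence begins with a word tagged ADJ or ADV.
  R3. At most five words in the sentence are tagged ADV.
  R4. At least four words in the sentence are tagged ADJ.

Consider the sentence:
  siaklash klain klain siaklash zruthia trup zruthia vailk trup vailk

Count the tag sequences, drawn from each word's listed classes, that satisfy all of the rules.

11

Candidates per position — 1:siaklash {ADV,ADJ}; 2:klain {ADV,ADJ}; 3:klain {ADV,ADJ}; 4:siaklash {ADV,ADJ}; 5:zruthia {VERB}; 6:trup {ADV}; 7:zruthia {VERB}; 8:vailk {ADJ}; 9:trup {ADV}; 10:vailk {ADJ}.
There are 16 candidate sequences in total.
Checking each against the rules leaves 11 sequences.
Count = 11.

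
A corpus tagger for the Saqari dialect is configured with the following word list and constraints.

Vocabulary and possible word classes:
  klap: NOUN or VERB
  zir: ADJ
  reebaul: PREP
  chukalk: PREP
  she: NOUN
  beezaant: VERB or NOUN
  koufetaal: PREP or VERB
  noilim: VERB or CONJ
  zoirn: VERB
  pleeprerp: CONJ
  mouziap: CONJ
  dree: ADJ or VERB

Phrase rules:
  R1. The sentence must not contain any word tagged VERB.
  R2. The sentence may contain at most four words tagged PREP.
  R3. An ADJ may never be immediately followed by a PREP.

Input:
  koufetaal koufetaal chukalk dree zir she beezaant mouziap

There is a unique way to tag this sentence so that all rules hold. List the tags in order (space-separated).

Candidates per position — 1:koufetaal {PREP,VERB}; 2:koufetaal {PREP,VERB}; 3:chukalk {PREP}; 4:dree {ADJ,VERB}; 5:zir {ADJ}; 6:she {NOUN}; 7:beezaant {VERB,NOUN}; 8:mouziap {CONJ}.
Position 1: tagging it VERB would leave rule 1 unsatisfiable, so it must be PREP.
Position 2: tagging it VERB would leave rule 1 unsatisfiable, so it must be PREP.
Position 4: tagging it VERB would leave rule 1 unsatisfiable, so it must be ADJ.
Position 7: tagging it VERB would leave rule 1 unsatisfiable, so it must be NOUN.
The only consistent sequence is: PREP PREP PREP ADJ ADJ NOUN NOUN CONJ.
Checking: rule 1 ✓; rule 2 ✓; rule 3 ✓.

PREP PREP PREP ADJ ADJ NOUN NOUN CONJ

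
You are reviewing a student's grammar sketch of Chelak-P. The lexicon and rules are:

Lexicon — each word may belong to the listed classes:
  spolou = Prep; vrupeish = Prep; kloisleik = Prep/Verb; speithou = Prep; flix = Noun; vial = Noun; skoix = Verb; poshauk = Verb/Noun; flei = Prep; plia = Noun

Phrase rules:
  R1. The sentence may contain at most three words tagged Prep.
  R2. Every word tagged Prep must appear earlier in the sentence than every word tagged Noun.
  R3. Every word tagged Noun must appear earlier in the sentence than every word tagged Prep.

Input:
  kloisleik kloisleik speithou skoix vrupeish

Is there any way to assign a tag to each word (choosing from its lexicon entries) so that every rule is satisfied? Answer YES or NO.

YES

Candidates per position — 1:kloisleik {Prep,Verb}; 2:kloisleik {Prep,Verb}; 3:speithou {Prep}; 4:skoix {Verb}; 5:vrupeish {Prep}.
One satisfying assignment: Prep Verb Prep Verb Prep.
Verifying each rule — rule 1 holds; rule 2 holds; rule 3 holds.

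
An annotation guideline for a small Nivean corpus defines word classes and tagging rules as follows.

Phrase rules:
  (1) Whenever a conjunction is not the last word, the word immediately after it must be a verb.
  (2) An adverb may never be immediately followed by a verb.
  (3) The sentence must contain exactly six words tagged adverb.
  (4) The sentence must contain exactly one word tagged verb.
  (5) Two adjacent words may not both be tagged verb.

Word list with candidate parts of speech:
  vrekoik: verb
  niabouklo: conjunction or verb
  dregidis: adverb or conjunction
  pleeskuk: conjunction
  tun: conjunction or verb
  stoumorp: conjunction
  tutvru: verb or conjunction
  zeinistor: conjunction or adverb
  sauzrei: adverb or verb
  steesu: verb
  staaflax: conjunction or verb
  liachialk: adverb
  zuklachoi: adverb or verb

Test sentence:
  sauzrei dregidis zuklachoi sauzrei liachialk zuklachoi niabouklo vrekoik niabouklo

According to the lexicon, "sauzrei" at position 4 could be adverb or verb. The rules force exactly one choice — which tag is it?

adverb

Candidates per position — 1:sauzrei {adverb,verb}; 2:dregidis {adverb,conjunction}; 3:zuklachoi {adverb,verb}; 4:sauzrei {adverb,verb}; 5:liachialk {adverb}; 6:zuklachoi {adverb,verb}; 7:niabouklo {conjunction,verb}; 8:vrekoik {verb}; 9:niabouklo {conjunction,verb}.
If word 1 were verb, no tagging could satisfy rule 3; so word 1 is adverb.
If word 2 were conjunction, no tagging could satisfy rule 3; so word 2 is adverb.
If word 3 were verb, no tagging could satisfy rule 2; so word 3 is adverb.
If word 4 were verb, no tagging could satisfy rule 2; so word 4 is adverb.
If word 6 were verb, no tagging could satisfy rule 2; so word 6 is adverb.
If word 7 were verb, no tagging could satisfy rule 2; so word 7 is conjunction.
If word 9 were verb, no tagging could satisfy rule 4; so word 9 is conjunction.
That leaves exactly one tagging: adverb adverb adverb adverb adverb adverb conjunction verb conjunction.
Checking: rule 1 ok; rule 2 ok; rule 3 ok; rule 4 ok; rule 5 ok.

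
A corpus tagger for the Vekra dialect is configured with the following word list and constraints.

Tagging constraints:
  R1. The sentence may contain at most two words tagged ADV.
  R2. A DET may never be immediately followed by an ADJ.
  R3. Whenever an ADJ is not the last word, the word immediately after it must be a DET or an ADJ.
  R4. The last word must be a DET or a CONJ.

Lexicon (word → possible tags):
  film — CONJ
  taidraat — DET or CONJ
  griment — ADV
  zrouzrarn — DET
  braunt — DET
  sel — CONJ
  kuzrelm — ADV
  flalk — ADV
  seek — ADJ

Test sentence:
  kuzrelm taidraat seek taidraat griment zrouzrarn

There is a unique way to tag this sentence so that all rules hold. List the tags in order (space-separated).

ADV CONJ ADJ DET ADV DET

Candidates per position — 1:kuzrelm {ADV}; 2:taidraat {DET,CONJ}; 3:seek {ADJ}; 4:taidraat {DET,CONJ}; 5:griment {ADV}; 6:zrouzrarn {DET}.
Word 2 cannot be DET — rule 2 would then fail for every completion. It is CONJ.
Word 4 cannot be CONJ — rule 3 would then fail for every completion. It is DET.
That leaves exactly one tagging: ADV CONJ ADJ DET ADV DET.
Checking: rule 1 holds; rule 2 holds; rule 3 holds; rule 4 holds.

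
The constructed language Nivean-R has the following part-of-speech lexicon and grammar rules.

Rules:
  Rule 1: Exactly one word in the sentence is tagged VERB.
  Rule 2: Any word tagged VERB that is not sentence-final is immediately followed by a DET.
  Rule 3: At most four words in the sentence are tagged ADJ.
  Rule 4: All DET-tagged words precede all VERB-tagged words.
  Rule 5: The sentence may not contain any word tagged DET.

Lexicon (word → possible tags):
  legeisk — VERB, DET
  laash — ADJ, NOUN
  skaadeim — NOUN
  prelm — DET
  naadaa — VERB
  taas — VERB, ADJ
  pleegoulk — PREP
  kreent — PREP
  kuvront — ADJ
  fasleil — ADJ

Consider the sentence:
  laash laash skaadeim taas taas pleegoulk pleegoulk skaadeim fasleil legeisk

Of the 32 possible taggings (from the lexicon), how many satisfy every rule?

Candidates per position — 1:laash {ADJ,NOUN}; 2:laash {ADJ,NOUN}; 3:skaadeim {NOUN}; 4:taas {VERB,ADJ}; 5:taas {VERB,ADJ}; 6:pleegoulk {PREP}; 7:pleegoulk {PREP}; 8:skaadeim {NOUN}; 9:fasleil {ADJ}; 10:legeisk {VERB,DET}.
There are 32 candidate sequences in total.
The sequences that satisfy every rule: ADJ NOUN NOUN ADJ ADJ PREP PREP NOUN ADJ VERB; NOUN ADJ NOUN ADJ ADJ PREP PREP NOUN ADJ VERB; NOUN NOUN NOUN ADJ ADJ PREP PREP NOUN ADJ VERB.
Count = 3.

3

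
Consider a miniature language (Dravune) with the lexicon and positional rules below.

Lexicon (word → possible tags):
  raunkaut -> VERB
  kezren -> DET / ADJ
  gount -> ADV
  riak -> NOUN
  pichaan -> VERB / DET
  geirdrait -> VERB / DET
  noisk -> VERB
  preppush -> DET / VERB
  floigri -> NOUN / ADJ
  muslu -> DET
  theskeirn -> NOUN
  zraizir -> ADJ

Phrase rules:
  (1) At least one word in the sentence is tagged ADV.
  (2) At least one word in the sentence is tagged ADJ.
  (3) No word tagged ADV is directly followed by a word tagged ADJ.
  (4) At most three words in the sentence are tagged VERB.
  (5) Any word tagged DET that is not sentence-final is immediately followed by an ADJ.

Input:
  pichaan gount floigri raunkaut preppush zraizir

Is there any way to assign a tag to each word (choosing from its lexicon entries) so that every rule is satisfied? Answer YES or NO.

YES

Candidates per position — 1:pichaan {VERB,DET}; 2:gount {ADV}; 3:floigri {NOUN,ADJ}; 4:raunkaut {VERB}; 5:preppush {DET,VERB}; 6:zraizir {ADJ}.
One satisfying assignment: VERB ADV NOUN VERB VERB ADJ.
Checking: rule 1 satisfied; rule 2 satisfied; rule 3 satisfied; rule 4 satisfied; rule 5 satisfied.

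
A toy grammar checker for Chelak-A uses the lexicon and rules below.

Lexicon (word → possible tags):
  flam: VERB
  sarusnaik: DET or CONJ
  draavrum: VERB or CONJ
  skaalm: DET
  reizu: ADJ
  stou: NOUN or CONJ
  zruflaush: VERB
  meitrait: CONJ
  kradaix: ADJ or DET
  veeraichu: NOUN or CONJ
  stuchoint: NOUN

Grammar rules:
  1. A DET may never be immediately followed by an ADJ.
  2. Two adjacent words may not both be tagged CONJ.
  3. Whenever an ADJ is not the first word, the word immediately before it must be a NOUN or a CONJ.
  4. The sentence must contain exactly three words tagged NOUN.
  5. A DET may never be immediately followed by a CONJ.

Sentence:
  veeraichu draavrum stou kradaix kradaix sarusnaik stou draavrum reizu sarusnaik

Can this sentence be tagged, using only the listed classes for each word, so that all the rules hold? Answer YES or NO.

YES

Candidates per position — 1:veeraichu {NOUN,CONJ}; 2:draavrum {VERB,CONJ}; 3:stou {NOUN,CONJ}; 4:kradaix {ADJ,DET}; 5:kradaix {ADJ,DET}; 6:sarusnaik {DET,CONJ}; 7:stou {NOUN,CONJ}; 8:draavrum {VERB,CONJ}; 9:reizu {ADJ}; 10:sarusnaik {DET,CONJ}.
One satisfying assignment: NOUN VERB NOUN DET DET DET NOUN CONJ ADJ DET.
Checking: rule 1 ok; rule 2 ok; rule 3 ok; rule 4 ok; rule 5 ok.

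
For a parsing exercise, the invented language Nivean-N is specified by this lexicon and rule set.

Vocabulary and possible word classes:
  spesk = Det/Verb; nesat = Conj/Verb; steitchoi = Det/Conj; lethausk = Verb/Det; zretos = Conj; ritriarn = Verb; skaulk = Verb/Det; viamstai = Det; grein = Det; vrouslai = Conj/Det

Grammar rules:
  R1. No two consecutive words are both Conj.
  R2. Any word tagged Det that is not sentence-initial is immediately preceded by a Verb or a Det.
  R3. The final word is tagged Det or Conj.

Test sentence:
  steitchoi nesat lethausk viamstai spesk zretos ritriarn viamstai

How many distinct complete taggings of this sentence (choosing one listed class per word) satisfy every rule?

Candidates per position — 1:steitchoi {Det,Conj}; 2:nesat {Conj,Verb}; 3:lethausk {Verb,Det}; 4:viamstai {Det}; 5:spesk {Det,Verb}; 6:zretos {Conj}; 7:ritriarn {Verb}; 8:viamstai {Det}.
There are 16 candidate sequences in total.
Checking each against the rules leaves 10 sequences.
Count = 10.

10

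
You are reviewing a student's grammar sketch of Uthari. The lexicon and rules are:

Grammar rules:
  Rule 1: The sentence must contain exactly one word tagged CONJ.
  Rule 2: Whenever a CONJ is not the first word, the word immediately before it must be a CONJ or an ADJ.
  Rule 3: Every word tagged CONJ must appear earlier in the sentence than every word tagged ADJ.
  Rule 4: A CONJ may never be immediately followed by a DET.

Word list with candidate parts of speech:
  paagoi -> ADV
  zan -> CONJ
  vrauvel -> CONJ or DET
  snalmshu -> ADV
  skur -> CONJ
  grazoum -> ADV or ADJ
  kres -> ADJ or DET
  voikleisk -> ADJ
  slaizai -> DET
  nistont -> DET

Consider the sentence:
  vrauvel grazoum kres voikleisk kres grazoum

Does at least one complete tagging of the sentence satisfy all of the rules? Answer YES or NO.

Candidates per position — 1:vrauvel {CONJ,DET}; 2:grazoum {ADV,ADJ}; 3:kres {ADJ,DET}; 4:voikleisk {ADJ}; 5:kres {ADJ,DET}; 6:grazoum {ADV,ADJ}.
One satisfying assignment: CONJ ADV ADJ ADJ DET ADV.
Checking: rule 1 ✓; rule 2 ✓; rule 3 ✓; rule 4 ✓.

YES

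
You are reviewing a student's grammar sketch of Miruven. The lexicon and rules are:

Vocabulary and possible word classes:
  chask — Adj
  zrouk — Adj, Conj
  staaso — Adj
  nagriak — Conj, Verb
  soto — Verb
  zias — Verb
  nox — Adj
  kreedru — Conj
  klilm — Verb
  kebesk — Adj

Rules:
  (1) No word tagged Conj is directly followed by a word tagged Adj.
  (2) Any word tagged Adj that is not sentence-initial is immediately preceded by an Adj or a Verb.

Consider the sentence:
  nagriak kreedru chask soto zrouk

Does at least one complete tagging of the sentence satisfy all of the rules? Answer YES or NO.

Candidates per position — 1:nagriak {Conj,Verb}; 2:kreedru {Conj}; 3:chask {Adj}; 4:soto {Verb}; 5:zrouk {Adj,Conj}.
Rule 1 cannot be satisfied by any choice of tags from the lexicon.
So there is no consistent tagging.

NO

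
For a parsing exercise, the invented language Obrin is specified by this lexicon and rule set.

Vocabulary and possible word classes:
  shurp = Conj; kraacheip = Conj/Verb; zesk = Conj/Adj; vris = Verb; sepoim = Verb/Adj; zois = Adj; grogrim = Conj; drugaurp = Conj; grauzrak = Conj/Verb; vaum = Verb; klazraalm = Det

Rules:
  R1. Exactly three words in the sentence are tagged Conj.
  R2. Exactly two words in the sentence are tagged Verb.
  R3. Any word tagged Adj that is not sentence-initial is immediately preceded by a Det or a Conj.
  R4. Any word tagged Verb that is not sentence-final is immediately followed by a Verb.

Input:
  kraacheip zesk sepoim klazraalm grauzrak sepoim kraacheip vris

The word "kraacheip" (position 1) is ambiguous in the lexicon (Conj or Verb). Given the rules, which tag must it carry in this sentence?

Conj

Candidates per position — 1:kraacheip {Conj,Verb}; 2:zesk {Conj,Adj}; 3:sepoim {Verb,Adj}; 4:klazraalm {Det}; 5:grauzrak {Conj,Verb}; 6:sepoim {Verb,Adj}; 7:kraacheip {Conj,Verb}; 8:vris {Verb}.
Position 1: Verb is ruled out by rule 4; that leaves Conj.
Position 3: Verb is ruled out by rule 4; that leaves Adj.
Position 2: Adj is ruled out by rule 3; that leaves Conj.
The remaining ambiguous positions (5, 6, 7) are resolved jointly — only one combination satisfies every rule.
That leaves exactly one tagging: Conj Conj Adj Det Conj Adj Verb Verb.
Rule-by-rule: rule 1 satisfied; rule 2 satisfied; rule 3 satisfied; rule 4 satisfied.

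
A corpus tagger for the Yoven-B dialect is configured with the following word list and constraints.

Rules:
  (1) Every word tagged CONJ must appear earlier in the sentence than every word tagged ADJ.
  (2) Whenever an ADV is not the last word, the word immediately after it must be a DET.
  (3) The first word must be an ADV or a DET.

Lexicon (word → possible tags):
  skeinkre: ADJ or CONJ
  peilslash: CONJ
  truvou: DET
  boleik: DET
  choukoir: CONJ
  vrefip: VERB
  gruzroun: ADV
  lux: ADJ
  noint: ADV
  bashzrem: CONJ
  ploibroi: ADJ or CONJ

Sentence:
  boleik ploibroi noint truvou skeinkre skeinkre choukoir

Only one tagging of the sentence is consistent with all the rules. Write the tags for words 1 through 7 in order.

DET CONJ ADV DET CONJ CONJ CONJ

Candidates per position — 1:boleik {DET}; 2:ploibroi {ADJ,CONJ}; 3:noint {ADV}; 4:truvou {DET}; 5:skeinkre {ADJ,CONJ}; 6:skeinkre {ADJ,CONJ}; 7:choukoir {CONJ}.
If word 2 were ADJ, no tagging could satisfy rule 1; so word 2 is CONJ.
If word 5 were ADJ, no tagging could satisfy rule 1; so word 5 is CONJ.
If word 6 were ADJ, no tagging could satisfy rule 1; so word 6 is CONJ.
That leaves exactly one tagging: DET CONJ ADV DET CONJ CONJ CONJ.
Rule-by-rule: rule 1 holds; rule 2 holds; rule 3 holds.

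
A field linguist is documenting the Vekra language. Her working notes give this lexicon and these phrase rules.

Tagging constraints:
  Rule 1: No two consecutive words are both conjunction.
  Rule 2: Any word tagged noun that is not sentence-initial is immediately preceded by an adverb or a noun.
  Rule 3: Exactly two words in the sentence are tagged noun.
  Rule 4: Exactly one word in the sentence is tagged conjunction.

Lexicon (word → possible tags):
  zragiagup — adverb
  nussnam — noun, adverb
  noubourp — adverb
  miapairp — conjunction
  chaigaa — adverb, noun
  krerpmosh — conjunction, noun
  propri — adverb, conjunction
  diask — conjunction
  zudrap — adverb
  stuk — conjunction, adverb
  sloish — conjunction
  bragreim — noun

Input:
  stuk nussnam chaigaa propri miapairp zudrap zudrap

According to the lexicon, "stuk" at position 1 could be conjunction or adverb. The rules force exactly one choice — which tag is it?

Candidates per position — 1:stuk {conjunction,adverb}; 2:nussnam {noun,adverb}; 3:chaigaa {adverb,noun}; 4:propri {adverb,conjunction}; 5:miapairp {conjunction}; 6:zudrap {adverb}; 7:zudrap {adverb}.
Position 1: conjunction is ruled out by rule 4; that leaves adverb.
Position 2: adverb is ruled out by rule 3; that leaves noun.
Position 3: adverb is ruled out by rule 3; that leaves noun.
Position 4: conjunction is ruled out by rule 1; that leaves adverb.
The unique satisfying tagging is: adverb noun noun adverb conjunction adverb adverb.
Check: rule 1 ✓; rule 2 ✓; rule 3 ✓; rule 4 ✓.

adverb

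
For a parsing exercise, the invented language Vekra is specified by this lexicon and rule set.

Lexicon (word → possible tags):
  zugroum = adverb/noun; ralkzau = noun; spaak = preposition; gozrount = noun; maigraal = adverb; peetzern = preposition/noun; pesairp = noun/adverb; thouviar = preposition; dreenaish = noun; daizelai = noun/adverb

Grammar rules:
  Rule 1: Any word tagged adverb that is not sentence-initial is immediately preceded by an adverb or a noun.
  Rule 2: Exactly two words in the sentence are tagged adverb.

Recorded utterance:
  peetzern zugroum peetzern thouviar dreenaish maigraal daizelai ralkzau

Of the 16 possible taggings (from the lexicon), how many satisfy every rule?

6

Candidates per position — 1:peetzern {preposition,noun}; 2:zugroum {adverb,noun}; 3:peetzern {preposition,noun}; 4:thouviar {preposition}; 5:dreenaish {noun}; 6:maigraal {adverb}; 7:daizelai {noun,adverb}; 8:ralkzau {noun}.
There are 16 candidate sequences in total.
Checking each against the rules leaves 6 sequences.
Count = 6.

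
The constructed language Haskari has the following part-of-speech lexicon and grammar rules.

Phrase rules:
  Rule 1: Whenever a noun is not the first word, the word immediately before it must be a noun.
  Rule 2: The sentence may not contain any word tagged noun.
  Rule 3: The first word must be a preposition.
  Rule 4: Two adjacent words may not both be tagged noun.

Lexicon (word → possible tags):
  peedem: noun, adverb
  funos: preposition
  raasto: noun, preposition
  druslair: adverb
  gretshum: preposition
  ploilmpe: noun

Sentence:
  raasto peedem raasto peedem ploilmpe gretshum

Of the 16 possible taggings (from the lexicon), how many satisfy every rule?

Candidates per position — 1:raasto {noun,preposition}; 2:peedem {noun,adverb}; 3:raasto {noun,preposition}; 4:peedem {noun,adverb}; 5:ploilmpe {noun}; 6:gretshum {preposition}.
There are 16 candidate sequences in total.
Rule 2 cannot be satisfied by any choice of tags from the lexicon.
So there is no consistent tagging.
Count = 0.

0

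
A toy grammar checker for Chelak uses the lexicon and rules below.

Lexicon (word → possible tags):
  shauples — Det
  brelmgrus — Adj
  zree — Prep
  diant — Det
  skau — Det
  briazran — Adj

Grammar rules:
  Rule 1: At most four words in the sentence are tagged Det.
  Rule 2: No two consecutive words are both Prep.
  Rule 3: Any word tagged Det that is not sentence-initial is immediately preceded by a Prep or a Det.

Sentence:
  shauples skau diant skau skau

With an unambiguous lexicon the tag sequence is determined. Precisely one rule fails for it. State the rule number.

Fixed tagging: Det Det Det Det Det.
Checking each rule: R1 fail, R2 pass, R3 pass.
Only rule 1 fails.

1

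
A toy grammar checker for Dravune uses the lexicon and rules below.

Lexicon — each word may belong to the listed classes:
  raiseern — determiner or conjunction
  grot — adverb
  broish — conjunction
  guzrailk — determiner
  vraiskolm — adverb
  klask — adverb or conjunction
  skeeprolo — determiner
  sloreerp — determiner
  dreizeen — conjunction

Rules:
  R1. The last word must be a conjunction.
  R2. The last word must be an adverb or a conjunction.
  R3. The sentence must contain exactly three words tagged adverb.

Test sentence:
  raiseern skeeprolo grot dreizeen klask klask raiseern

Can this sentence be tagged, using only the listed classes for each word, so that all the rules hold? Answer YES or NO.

Candidates per position — 1:raiseern {determiner,conjunction}; 2:skeeprolo {determiner}; 3:grot {adverb}; 4:dreizeen {conjunction}; 5:klask {adverb,conjunction}; 6:klask {adverb,conjunction}; 7:raiseern {determiner,conjunction}.
One satisfying assignment: conjunction determiner adverb conjunction adverb adverb conjunction.
Rule-by-rule: rule 1 ok; rule 2 ok; rule 3 ok.

YES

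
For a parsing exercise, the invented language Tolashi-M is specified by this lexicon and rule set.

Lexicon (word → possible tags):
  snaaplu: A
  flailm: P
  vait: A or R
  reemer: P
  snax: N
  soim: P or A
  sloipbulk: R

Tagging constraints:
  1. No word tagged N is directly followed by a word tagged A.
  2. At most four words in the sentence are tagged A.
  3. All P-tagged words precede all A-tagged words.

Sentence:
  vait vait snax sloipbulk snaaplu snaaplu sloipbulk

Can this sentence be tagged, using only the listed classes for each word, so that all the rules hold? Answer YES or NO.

YES

Candidates per position — 1:vait {A,R}; 2:vait {A,R}; 3:snax {N}; 4:sloipbulk {R}; 5:snaaplu {A}; 6:snaaplu {A}; 7:sloipbulk {R}.
One satisfying assignment: R A N R A A R.
Rule-by-rule: rule 1 ok; rule 2 ok; rule 3 ok.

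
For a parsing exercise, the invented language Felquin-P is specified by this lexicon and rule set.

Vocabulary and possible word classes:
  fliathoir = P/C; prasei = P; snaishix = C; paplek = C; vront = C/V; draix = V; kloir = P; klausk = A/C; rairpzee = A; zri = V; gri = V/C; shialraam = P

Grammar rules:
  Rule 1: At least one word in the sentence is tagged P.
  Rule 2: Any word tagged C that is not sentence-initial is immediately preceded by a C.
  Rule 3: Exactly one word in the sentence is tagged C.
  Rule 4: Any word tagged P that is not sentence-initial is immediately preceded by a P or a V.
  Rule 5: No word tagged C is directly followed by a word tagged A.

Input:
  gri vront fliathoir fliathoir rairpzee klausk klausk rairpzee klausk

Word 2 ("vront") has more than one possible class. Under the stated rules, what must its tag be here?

Candidates per position — 1:gri {V,C}; 2:vront {C,V}; 3:fliathoir {P,C}; 4:fliathoir {P,C}; 5:rairpzee {A}; 6:klausk {A,C}; 7:klausk {A,C}; 8:rairpzee {A}; 9:klausk {A,C}.
If word 4 were C, no tagging could satisfy rule 5; so word 4 is P.
If word 6 were C, no tagging could satisfy rule 2; so word 6 is A.
If word 7 were C, no tagging could satisfy rule 2; so word 7 is A.
If word 9 were C, no tagging could satisfy rule 2; so word 9 is A.
If word 2 were C, no tagging could satisfy rule 4; so word 2 is V.
If word 3 were C, no tagging could satisfy rule 2; so word 3 is P.
If word 1 were V, no tagging could satisfy rule 3; so word 1 is C.
That leaves exactly one tagging: C V P P A A A A A.
Checking: rule 1 satisfied; rule 2 satisfied; rule 3 satisfied; rule 4 satisfied; rule 5 satisfied.

V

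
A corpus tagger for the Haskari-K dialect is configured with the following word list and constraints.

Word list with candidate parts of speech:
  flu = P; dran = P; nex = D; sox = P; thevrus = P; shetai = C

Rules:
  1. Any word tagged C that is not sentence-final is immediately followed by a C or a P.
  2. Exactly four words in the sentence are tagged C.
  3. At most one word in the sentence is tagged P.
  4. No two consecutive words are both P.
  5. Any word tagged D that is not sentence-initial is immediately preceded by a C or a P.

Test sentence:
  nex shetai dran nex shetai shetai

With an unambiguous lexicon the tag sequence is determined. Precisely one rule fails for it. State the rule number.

2

Fixed tagging: D C P D C C.
Rule check: R1 ✓, R2 ✗, R3 ✓, R4 ✓, R5 ✓.
Only rule 2 fails.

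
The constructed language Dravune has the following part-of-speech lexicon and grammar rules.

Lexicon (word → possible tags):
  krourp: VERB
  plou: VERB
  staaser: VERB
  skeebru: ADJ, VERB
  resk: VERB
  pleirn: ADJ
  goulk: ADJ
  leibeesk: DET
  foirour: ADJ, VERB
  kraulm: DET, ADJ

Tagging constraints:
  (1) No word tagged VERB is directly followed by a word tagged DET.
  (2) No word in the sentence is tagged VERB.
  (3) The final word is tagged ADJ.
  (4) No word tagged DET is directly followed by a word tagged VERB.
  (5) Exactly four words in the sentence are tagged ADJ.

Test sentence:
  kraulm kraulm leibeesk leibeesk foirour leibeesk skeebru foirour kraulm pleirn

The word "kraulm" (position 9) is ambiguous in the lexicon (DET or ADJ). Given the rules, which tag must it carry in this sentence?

Candidates per position — 1:kraulm {DET,ADJ}; 2:kraulm {DET,ADJ}; 3:leibeesk {DET}; 4:leibeesk {DET}; 5:foirour {ADJ,VERB}; 6:leibeesk {DET}; 7:skeebru {ADJ,VERB}; 8:foirour {ADJ,VERB}; 9:kraulm {DET,ADJ}; 10:pleirn {ADJ}.
If word 5 were VERB, no tagging could satisfy rule 1; so word 5 is ADJ.
If word 7 were VERB, no tagging could satisfy rule 2; so word 7 is ADJ.
If word 8 were VERB, no tagging could satisfy rule 2; so word 8 is ADJ.
If word 9 were ADJ, no tagging could satisfy rule 5; so word 9 is DET.
If word 1 were ADJ, no tagging could satisfy rule 5; so word 1 is DET.
If word 2 were ADJ, no tagging could satisfy rule 5; so word 2 is DET.
So the tagging must be: DET DET DET DET ADJ DET ADJ ADJ DET ADJ.
Rule-by-rule: rule 1 ✓; rule 2 ✓; rule 3 ✓; rule 4 ✓; rule 5 ✓.

DET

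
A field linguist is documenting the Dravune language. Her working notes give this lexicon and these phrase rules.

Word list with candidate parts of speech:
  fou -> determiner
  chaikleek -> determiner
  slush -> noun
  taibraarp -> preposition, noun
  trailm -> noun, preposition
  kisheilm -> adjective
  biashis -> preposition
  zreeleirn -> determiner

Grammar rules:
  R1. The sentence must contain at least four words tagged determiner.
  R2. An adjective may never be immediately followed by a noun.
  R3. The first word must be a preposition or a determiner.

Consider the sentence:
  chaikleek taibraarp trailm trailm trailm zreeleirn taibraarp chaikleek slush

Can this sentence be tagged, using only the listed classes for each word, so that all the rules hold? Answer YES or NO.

NO

Candidates per position — 1:chaikleek {determiner}; 2:taibraarp {preposition,noun}; 3:trailm {noun,preposition}; 4:trailm {noun,preposition}; 5:trailm {noun,preposition}; 6:zreeleirn {determiner}; 7:taibraarp {preposition,noun}; 8:chaikleek {determiner}; 9:slush {noun}.
Rule 1 cannot be satisfied by any choice of tags from the lexicon.
So there is no consistent tagging.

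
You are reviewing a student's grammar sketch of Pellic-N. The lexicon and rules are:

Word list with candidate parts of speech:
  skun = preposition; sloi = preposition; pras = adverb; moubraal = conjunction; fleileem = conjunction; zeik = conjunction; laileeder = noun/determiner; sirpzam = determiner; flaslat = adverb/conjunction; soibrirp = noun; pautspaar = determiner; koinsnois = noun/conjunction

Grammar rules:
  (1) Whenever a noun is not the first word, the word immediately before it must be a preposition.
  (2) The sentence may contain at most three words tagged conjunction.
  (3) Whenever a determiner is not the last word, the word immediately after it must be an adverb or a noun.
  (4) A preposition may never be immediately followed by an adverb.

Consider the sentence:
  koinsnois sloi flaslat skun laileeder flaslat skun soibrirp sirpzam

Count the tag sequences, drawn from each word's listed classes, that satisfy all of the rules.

6

Candidates per position — 1:koinsnois {noun,conjunction}; 2:sloi {preposition}; 3:flaslat {adverb,conjunction}; 4:skun {preposition}; 5:laileeder {noun,determiner}; 6:flaslat {adverb,conjunction}; 7:skun {preposition}; 8:soibrirp {noun}; 9:sirpzam {determiner}.
There are 16 candidate sequences in total.
Checking each against the rules leaves 6 sequences.
Count = 6.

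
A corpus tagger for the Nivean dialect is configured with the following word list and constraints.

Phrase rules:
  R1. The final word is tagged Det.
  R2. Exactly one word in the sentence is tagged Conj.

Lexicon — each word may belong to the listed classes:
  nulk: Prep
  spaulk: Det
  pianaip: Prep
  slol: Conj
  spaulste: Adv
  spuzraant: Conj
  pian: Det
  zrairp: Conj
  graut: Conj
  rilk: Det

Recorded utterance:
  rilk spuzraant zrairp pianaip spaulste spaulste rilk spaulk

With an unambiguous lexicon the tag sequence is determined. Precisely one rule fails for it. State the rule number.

2

Fixed tagging: Det Conj Conj Prep Adv Adv Det Det.
Applying the rules: R1 ok, R2 fails.
Only rule 2 fails.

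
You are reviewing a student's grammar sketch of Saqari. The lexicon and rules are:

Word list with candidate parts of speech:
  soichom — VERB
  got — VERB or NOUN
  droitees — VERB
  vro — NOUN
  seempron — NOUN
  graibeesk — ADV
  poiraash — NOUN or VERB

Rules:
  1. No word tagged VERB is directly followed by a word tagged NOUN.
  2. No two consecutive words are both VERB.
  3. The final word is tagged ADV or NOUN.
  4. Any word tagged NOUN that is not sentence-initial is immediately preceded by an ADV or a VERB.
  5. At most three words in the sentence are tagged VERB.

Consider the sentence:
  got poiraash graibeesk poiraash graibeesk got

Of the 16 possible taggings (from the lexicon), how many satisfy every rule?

Candidates per position — 1:got {VERB,NOUN}; 2:poiraash {NOUN,VERB}; 3:graibeesk {ADV}; 4:poiraash {NOUN,VERB}; 5:graibeesk {ADV}; 6:got {VERB,NOUN}.
There are 16 candidate sequences in total.
The sequences that satisfy every rule: NOUN VERB ADV NOUN ADV NOUN; NOUN VERB ADV VERB ADV NOUN.
Count = 2.

2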